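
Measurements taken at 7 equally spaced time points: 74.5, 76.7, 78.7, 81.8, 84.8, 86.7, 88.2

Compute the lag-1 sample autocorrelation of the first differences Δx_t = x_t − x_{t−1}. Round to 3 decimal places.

First differences Δx: 2.2, 2.0, 3.1, 3.0, 1.9, 1.5
Mean of differences = 2.2833
Numerator Σ(Δx_t−Δx̄)(Δx_{t+1}−Δx̄) = 0.4031
Denominator Σ(Δx_t−Δx̄)² = 2.0283
r_1(Δx) = 0.4031 / 2.0283 = 0.199

0.199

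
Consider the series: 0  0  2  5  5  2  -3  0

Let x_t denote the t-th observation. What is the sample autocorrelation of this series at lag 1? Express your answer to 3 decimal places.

0.424

Mean x̄ = (0 + 0 + 2 + 5 + 5 + 2 − 3 + 0)/8 = 1.3750
Deviations from mean: -1.3750, -1.3750, 0.6250, 3.6250, 3.6250, 0.6250, -4.3750, -1.3750
Σ(x_t−x̄)(x_{t+1}−x̄) = (1.8906) + (-0.8594) + (2.2656) + (13.1406) + (2.2656) + (-2.7344) + (6.0156) = 21.9844
Denominator Σ(x_t−x̄)² = 51.8750
r_1 = 21.9844 / 51.8750 = 0.424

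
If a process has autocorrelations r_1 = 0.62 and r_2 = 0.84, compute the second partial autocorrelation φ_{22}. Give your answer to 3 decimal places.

0.740

φ_{22} = (r_2 − r_1²) / (1 − r_1²)
r_1² = (0.62)² = 0.3844
Numerator = 0.84 − 0.3844 = 0.4556; denominator = 1 − 0.3844 = 0.6156
φ_{22} = 0.4556 / 0.6156 = 0.740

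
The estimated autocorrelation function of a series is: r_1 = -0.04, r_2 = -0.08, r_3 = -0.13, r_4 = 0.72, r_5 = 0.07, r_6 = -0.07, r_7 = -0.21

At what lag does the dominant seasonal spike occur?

The largest autocorrelation is r_4 = 0.72; the remaining lags stay at or below 0.07.
The dominant spike at lag 4 indicates a seasonal period of 4.

4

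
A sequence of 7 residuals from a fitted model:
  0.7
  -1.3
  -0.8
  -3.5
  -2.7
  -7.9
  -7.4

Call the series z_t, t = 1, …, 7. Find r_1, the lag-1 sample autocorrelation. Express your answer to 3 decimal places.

Mean z̄ = (0.7 − 1.3 − 0.8 − 3.5 − 2.7 − 7.9 − 7.4)/7 = -3.2714
Deviations from mean: 3.9714, 1.9714, 2.4714, -0.2286, 0.5714, -4.6286, -4.1286
Σ(z_t−z̄)(z_{t+1}−z̄) = (7.8294) + (4.8722) + (-0.5649) + (-0.1306) + (-2.6449) + (19.1094) = 28.4706
Denominator Σ(z_t−z̄)² = 64.6143
r_1 = 28.4706 / 64.6143 = 0.441

0.441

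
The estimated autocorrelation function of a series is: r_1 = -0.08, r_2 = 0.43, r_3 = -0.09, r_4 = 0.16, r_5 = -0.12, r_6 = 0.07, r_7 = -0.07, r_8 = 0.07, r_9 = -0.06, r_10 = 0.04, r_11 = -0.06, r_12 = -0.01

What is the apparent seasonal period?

2

The largest autocorrelation is r_2 = 0.43, with a weaker echo at lag 4 (0.16); the remaining lags stay at or below 0.07.
The dominant spike at lag 2 indicates a seasonal period of 2.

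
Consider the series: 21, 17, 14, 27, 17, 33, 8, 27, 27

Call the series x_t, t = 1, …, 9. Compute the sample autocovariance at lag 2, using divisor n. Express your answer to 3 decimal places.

Mean x̄ = (21 + 17 + 14 + 27 + 17 + 33 + 8 + 27 + 27)/9 = 21.2222
Σ_{t=1}^{7}(x_t−x̄)(x_{t+2}−x̄) = 123.2346
γ_2 = 123.2346 / 9 = 13.693

13.693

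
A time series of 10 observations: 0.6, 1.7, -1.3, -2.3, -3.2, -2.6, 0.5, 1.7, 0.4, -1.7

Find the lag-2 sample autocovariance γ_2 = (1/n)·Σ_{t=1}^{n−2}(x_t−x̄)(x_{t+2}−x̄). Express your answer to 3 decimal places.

-0.849

Mean x̄ = (0.6 + 1.7 − 1.3 − 2.3 − 3.2 − 2.6 + 0.5 + 1.7 + 0.4 − 1.7)/10 = -0.6200
Σ_{t=1}^{8}(x_t−x̄)(x_{t+2}−x̄) = -8.4928
γ_2 = -8.4928 / 10 = -0.849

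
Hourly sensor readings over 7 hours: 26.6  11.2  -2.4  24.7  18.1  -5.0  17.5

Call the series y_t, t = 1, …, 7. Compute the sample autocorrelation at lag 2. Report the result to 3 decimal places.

Mean ȳ = (26.6 + 11.2 − 2.4 + 24.7 + 18.1 − 5.0 + 17.5)/7 = 12.9571
Deviations from mean: 13.6429, -1.7571, -15.3571, 11.7429, 5.1429, -17.9571, 4.5429
Σ(y_t−ȳ)(y_{t+2}−ȳ) = (-209.5153) + (-20.6339) + (-78.9796) + (-210.8682) + (23.3633) = -496.6337
Denominator Σ(y_t−ȳ)² = 932.4971
r_2 = -496.6337 / 932.4971 = -0.533

-0.533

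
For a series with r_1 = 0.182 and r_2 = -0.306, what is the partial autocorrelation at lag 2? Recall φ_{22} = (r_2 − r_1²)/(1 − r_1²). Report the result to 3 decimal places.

-0.351

φ_{22} = (r_2 − r_1²) / (1 − r_1²)
r_1² = (0.182)² = 0.033124
Numerator = -0.306 − 0.0331 = -0.3391; denominator = 1 − 0.0331 = 0.9669
φ_{22} = -0.3391 / 0.9669 = -0.351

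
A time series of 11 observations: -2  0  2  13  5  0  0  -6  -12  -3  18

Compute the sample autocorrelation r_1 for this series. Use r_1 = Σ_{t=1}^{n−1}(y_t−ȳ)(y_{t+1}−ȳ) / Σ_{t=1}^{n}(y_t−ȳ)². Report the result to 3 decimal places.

0.208

Mean ȳ = (-2 + 0 + 2 + 13 + 5 + 0 + 0 − 6 − 12 − 3 + 18)/11 = 1.3636
Numerator Σ_{t=1}^{10}(y_t−ȳ)(y_{t+1}−ȳ) = 144.5041
Denominator Σ(y_t−ȳ)² = 694.5455
r_1 = 144.5041 / 694.5455 = 0.208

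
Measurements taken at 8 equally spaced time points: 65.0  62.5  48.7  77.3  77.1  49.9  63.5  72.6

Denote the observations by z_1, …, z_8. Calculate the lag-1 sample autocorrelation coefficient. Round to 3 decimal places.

Mean z̄ = (65.0 + 62.5 + 48.7 + 77.3 + 77.1 + 49.9 + 63.5 + 72.6)/8 = 64.5750
Σ(z_t−z̄)(z_{t+1}−z̄) = (-0.8819) + (32.9406) + (-202.0094) + (159.3806) + (-183.8044) + (15.7756) + (-8.6269) = -187.2256
Denominator Σ(z_t−z̄)² = 856.2150
r_1 = -187.2256 / 856.2150 = -0.219

-0.219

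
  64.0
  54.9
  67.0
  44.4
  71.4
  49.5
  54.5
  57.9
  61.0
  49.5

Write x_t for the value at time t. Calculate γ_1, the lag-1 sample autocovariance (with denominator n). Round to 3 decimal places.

-46.309

Mean x̄ = (64.0 + 54.9 + 67.0 + 44.4 + 71.4 + 49.5 + 54.5 + 57.9 + 61.0 + 49.5)/10 = 57.4100
Σ_{t=1}^{9}(x_t−x̄)(x_{t+1}−x̄) = -463.0941
γ_1 = -463.0941 / 10 = -46.309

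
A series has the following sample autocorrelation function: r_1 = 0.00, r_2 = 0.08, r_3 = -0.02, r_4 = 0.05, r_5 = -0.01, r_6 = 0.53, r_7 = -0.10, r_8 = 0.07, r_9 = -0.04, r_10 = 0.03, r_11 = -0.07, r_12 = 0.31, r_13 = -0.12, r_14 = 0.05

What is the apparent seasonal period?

The largest autocorrelation is r_6 = 0.53, with a weaker echo at lag 12 (0.31); the remaining lags stay at or below 0.08.
The dominant spike at lag 6 indicates a seasonal period of 6.

6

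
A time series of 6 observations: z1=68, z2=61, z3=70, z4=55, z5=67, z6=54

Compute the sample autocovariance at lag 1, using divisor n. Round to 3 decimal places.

-24.625

Mean z̄ = (68 + 61 + 70 + 55 + 67 + 54)/6 = 62.5000
Σ_{t=1}^{5}(z_t−z̄)(z_{t+1}−z̄) = -147.7500
γ_1 = -147.7500 / 6 = -24.625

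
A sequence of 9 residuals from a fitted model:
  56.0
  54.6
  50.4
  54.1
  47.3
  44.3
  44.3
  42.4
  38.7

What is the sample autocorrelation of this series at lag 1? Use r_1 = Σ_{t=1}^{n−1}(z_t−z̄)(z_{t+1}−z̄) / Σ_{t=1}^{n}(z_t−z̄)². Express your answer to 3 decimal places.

Mean z̄ = (56.0 + 54.6 + 50.4 + 54.1 + 47.3 + 44.3 + 44.3 + 42.4 + 38.7)/9 = 48.0111
Numerator Σ_{t=1}^{8}(z_t−z̄)(z_{t+1}−z̄) = 168.0743
Denominator Σ(z_t−z̄)² = 296.2489
r_1 = 168.0743 / 296.2489 = 0.567

0.567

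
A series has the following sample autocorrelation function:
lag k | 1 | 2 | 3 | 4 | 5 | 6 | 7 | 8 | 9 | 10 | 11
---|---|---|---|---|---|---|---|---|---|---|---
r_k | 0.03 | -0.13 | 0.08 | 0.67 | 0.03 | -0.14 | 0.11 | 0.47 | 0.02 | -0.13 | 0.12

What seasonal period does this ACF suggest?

The largest autocorrelation is r_4 = 0.67, with a weaker echo at lag 8 (0.47); the remaining lags stay at or below 0.12.
The dominant spike at lag 4 indicates a seasonal period of 4.

4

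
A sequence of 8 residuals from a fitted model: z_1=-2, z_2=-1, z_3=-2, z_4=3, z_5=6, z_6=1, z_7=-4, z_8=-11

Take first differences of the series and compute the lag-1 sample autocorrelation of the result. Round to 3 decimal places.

First differences Δz: 1, -1, 5, 3, -5, -5, -7
Mean of differences = -1.2857
Numerator Σ(Δz_t−Δz̄)(Δz_{t+1}−Δz̄) = 48.4898
Denominator Σ(Δz_t−Δz̄)² = 123.4286
r_1(Δz) = 48.4898 / 123.4286 = 0.393

0.393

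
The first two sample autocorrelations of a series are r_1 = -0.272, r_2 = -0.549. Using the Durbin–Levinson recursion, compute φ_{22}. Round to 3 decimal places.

φ_{22} = (r_2 − r_1²) / (1 − r_1²)
r_1² = (-0.272)² = 0.073984
Numerator = -0.549 − 0.0740 = -0.6230; denominator = 1 − 0.0740 = 0.9260
φ_{22} = -0.6230 / 0.9260 = -0.673

-0.673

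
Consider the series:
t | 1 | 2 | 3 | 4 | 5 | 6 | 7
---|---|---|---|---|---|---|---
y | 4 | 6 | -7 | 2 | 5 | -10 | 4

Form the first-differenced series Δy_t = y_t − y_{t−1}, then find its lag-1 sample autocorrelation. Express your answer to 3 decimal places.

First differences Δy: 2, -13, 9, 3, -15, 14
Mean of differences = 0.0000
Numerator Σ(Δy_t−Δȳ)(Δy_{t+1}−Δȳ) = -371.0000
Denominator Σ(Δy_t−Δȳ)² = 684.0000
r_1(Δy) = -371.0000 / 684.0000 = -0.542

-0.542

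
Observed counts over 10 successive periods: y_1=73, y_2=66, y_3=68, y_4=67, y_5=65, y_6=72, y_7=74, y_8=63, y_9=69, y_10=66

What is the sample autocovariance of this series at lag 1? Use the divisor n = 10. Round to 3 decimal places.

-3.209

Mean ȳ = (73 + 66 + 68 + 67 + 65 + 72 + 74 + 63 + 69 + 66)/10 = 68.3000
Σ_{t=1}^{9}(y_t−ȳ)(y_{t+1}−ȳ) = -32.0900
γ_1 = -32.0900 / 10 = -3.209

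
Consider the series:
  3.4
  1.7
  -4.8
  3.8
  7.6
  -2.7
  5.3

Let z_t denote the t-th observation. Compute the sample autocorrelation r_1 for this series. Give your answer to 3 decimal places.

Mean z̄ = (3.4 + 1.7 − 4.8 + 3.8 + 7.6 − 2.7 + 5.3)/7 = 2.0429
Numerator Σ_{t=1}^{6}(z_t−z̄)(z_{t+1}−z̄) = -42.1833
Denominator Σ(z_t−z̄)² = 115.8571
r_1 = -42.1833 / 115.8571 = -0.364

-0.364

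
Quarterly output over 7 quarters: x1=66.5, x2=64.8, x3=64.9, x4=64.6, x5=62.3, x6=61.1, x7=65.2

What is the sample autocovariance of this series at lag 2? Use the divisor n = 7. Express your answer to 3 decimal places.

-0.374

Mean x̄ = (66.5 + 64.8 + 64.9 + 64.6 + 62.3 + 61.1 + 65.2)/7 = 64.2000
Deviations: 2.3000, 0.6000, 0.7000, 0.4000, -1.9000, -3.1000, 1.0000
Σ_{t=1}^{5}(x_t−x̄)(x_{t+2}−x̄) = -2.6200
γ_2 = -2.6200 / 7 = -0.374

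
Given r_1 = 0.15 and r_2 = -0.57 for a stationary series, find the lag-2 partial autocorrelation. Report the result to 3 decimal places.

-0.606

φ_{22} = (r_2 − r_1²) / (1 − r_1²)
r_1² = (0.15)² = 0.0225
Numerator = -0.57 − 0.0225 = -0.5925; denominator = 1 − 0.0225 = 0.9775
φ_{22} = -0.5925 / 0.9775 = -0.606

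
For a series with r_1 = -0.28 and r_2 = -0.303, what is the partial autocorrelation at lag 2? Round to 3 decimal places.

-0.414

φ_{22} = (r_2 − r_1²) / (1 − r_1²)
r_1² = (-0.28)² = 0.0784
Numerator = -0.303 − 0.0784 = -0.3814; denominator = 1 − 0.0784 = 0.9216
φ_{22} = -0.3814 / 0.9216 = -0.414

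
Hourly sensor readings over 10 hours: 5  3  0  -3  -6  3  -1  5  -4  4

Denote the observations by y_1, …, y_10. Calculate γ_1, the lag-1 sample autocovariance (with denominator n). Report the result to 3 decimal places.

-2.756

Mean ȳ = (5 + 3 + 0 − 3 − 6 + 3 − 1 + 5 − 4 + 4)/10 = 0.6000
Σ_{t=1}^{9}(y_t−ȳ)(y_{t+1}−ȳ) = -27.5600
γ_1 = -27.5600 / 10 = -2.756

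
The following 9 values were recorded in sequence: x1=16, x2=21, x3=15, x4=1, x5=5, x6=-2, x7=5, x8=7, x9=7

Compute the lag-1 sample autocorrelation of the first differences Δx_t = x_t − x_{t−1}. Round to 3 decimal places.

First differences Δx: 5, -6, -14, 4, -7, 7, 2, 0
Mean of differences = -1.1250
Numerator Σ(Δx_t−Δx̄)(Δx_{t+1}−Δx̄) = -82.0156
Denominator Σ(Δx_t−Δx̄)² = 364.8750
r_1(Δx) = -82.0156 / 364.8750 = -0.225

-0.225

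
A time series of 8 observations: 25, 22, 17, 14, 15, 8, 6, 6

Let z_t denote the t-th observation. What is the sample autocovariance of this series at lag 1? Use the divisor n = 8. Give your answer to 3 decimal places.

27.279

Mean z̄ = (25 + 22 + 17 + 14 + 15 + 8 + 6 + 6)/8 = 14.1250
Deviations: 10.8750, 7.8750, 2.8750, -0.1250, 0.8750, -6.1250, -8.1250, -8.1250
Σ_{t=1}^{7}(z_t−z̄)(z_{t+1}−z̄) = 218.2344
γ_1 = 218.2344 / 8 = 27.279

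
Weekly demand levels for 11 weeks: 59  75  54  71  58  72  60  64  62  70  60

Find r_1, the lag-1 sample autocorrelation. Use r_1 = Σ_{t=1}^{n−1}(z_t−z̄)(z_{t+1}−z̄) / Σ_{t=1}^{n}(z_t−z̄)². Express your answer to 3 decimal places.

Mean z̄ = (59 + 75 + 54 + 71 + 58 + 72 + 60 + 64 + 62 + 70 + 60)/11 = 64.0909
Numerator Σ_{t=1}^{10}(z_t−z̄)(z_{t+1}−z̄) = -393.9174
Denominator Σ(z_t−z̄)² = 466.9091
r_1 = -393.9174 / 466.9091 = -0.844

-0.844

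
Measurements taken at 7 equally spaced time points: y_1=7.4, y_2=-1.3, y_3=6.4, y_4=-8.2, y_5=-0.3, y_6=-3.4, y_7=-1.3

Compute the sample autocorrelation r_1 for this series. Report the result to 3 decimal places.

Mean ȳ = (7.4 − 1.3 + 6.4 − 8.2 − 0.3 − 3.4 − 1.3)/7 = -0.1000
Σ(y_t−ȳ)(y_{t+1}−ȳ) = (-9.0000) + (-7.8000) + (-52.6500) + (1.6200) + (0.6600) + (3.9600) = -63.2100
Denominator Σ(y_t−ȳ)² = 177.9200
r_1 = -63.2100 / 177.9200 = -0.355

-0.355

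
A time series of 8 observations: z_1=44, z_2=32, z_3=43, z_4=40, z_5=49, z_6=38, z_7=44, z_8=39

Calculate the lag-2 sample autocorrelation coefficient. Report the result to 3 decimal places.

0.350

Mean z̄ = (44 + 32 + 43 + 40 + 49 + 38 + 44 + 39)/8 = 41.1250
Σ(z_t−z̄)(z_{t+2}−z̄) = (5.3906) + (10.2656) + (14.7656) + (3.5156) + (22.6406) + (6.6406) = 63.2188
Denominator Σ(z_t−z̄)² = 180.8750
r_2 = 63.2188 / 180.8750 = 0.350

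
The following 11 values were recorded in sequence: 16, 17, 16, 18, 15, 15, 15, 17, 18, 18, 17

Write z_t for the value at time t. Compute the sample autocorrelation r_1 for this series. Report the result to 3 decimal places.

0.270

Mean z̄ = (16 + 17 + 16 + 18 + 15 + 15 + 15 + 17 + 18 + 18 + 17)/11 = 16.5455
Numerator Σ_{t=1}^{10}(z_t−z̄)(z_{t+1}−z̄) = 3.9752
Denominator Σ(z_t−z̄)² = 14.7273
r_1 = 3.9752 / 14.7273 = 0.270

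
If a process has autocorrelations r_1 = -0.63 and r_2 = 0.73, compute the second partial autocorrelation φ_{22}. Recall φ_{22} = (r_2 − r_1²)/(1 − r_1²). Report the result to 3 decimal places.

0.552

φ_{22} = (r_2 − r_1²) / (1 − r_1²)
r_1² = (-0.63)² = 0.3969
Numerator = 0.73 − 0.3969 = 0.3331; denominator = 1 − 0.3969 = 0.6031
φ_{22} = 0.3331 / 0.6031 = 0.552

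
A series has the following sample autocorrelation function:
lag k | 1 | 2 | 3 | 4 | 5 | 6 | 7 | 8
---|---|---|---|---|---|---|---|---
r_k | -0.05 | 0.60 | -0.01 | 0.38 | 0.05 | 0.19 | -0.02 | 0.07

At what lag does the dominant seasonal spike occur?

The largest autocorrelation is r_2 = 0.60, with weaker echoes at lags 4 (0.38) and 6 (0.19); the remaining lags stay at or below 0.07.
The dominant spike at lag 2 indicates a seasonal period of 2.

2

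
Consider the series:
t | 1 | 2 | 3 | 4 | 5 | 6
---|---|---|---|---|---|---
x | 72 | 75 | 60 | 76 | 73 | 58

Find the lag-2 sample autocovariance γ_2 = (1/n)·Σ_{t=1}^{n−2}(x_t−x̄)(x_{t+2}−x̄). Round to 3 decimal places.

Mean x̄ = (72 + 75 + 60 + 76 + 73 + 58)/6 = 69.0000
Σ_{t=1}^{4}(x_t−x̄)(x_{t+2}−x̄) = -98.0000
γ_2 = -98.0000 / 6 = -16.333

-16.333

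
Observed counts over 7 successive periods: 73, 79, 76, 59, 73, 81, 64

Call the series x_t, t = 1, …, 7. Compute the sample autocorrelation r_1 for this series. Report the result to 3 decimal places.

Mean x̄ = (73 + 79 + 76 + 59 + 73 + 81 + 64)/7 = 72.1429
Deviations from mean: 0.8571, 6.8571, 3.8571, -13.1429, 0.8571, 8.8571, -8.1429
Σ(x_t−x̄)(x_{t+1}−x̄) = (5.8776) + (26.4490) + (-50.6939) + (-11.2653) + (7.5918) + (-72.1224) = -94.1633
Denominator Σ(x_t−x̄)² = 380.8571
r_1 = -94.1633 / 380.8571 = -0.247

-0.247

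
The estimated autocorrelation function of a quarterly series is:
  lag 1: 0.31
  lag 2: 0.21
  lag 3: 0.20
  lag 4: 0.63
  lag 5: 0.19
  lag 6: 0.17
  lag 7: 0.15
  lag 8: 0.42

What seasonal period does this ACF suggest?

The largest autocorrelation is r_4 = 0.63, with a weaker echo at lag 8 (0.42); the remaining lags stay at or below 0.31. The elevated value at lag 1 (0.31), dropping to 0.21 at lag 2, reflects decaying short-term dependence rather than seasonality.
The dominant spike at lag 4 indicates a seasonal period of 4.

4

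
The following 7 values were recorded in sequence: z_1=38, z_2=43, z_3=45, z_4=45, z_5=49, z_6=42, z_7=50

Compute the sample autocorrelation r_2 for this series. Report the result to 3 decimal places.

Mean z̄ = (38 + 43 + 45 + 45 + 49 + 42 + 50)/7 = 44.5714
Deviations from mean: -6.5714, -1.5714, 0.4286, 0.4286, 4.4286, -2.5714, 5.4286
Σ(z_t−z̄)(z_{t+2}−z̄) = (-2.8163) + (-0.6735) + (1.8980) + (-1.1020) + (24.0408) = 21.3469
Denominator Σ(z_t−z̄)² = 101.7143
r_2 = 21.3469 / 101.7143 = 0.210

0.210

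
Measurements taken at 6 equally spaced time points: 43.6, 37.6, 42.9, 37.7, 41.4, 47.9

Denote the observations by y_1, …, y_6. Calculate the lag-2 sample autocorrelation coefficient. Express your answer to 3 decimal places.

Mean ȳ = (43.6 + 37.6 + 42.9 + 37.7 + 41.4 + 47.9)/6 = 41.8500
Deviations from mean: 1.7500, -4.2500, 1.0500, -4.1500, -0.4500, 6.0500
Σ(y_t−ȳ)(y_{t+2}−ȳ) = (1.8375) + (17.6375) + (-0.4725) + (-25.1075) = -6.1050
Denominator Σ(y_t−ȳ)² = 76.2550
r_2 = -6.1050 / 76.2550 = -0.080

-0.080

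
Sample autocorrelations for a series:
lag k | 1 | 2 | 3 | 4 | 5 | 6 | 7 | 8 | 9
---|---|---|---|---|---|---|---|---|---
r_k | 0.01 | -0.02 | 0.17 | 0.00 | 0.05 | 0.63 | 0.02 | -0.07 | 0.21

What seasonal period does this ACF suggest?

The largest autocorrelation is r_6 = 0.63; the remaining lags stay at or below 0.21.
The dominant spike at lag 6 indicates a seasonal period of 6.

6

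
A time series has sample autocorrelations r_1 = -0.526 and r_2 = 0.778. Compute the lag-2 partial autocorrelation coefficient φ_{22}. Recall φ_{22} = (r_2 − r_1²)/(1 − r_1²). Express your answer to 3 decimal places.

0.693

φ_{22} = (r_2 − r_1²) / (1 − r_1²)
r_1² = (-0.526)² = 0.276676
Numerator = 0.778 − 0.2767 = 0.5013; denominator = 1 − 0.2767 = 0.7233
φ_{22} = 0.5013 / 0.7233 = 0.693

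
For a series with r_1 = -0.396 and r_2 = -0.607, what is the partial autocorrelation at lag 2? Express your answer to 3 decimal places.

-0.906

φ_{22} = (r_2 − r_1²) / (1 − r_1²)
r_1² = (-0.396)² = 0.156816
Numerator = -0.607 − 0.1568 = -0.7638; denominator = 1 − 0.1568 = 0.8432
φ_{22} = -0.7638 / 0.8432 = -0.906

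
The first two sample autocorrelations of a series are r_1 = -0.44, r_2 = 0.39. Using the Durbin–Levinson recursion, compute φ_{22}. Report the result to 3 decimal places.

φ_{22} = (r_2 − r_1²) / (1 − r_1²)
r_1² = (-0.44)² = 0.1936
Numerator = 0.39 − 0.1936 = 0.1964; denominator = 1 − 0.1936 = 0.8064
φ_{22} = 0.1964 / 0.8064 = 0.244

0.244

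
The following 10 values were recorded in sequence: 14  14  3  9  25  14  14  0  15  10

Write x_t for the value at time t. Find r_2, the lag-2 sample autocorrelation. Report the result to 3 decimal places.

-0.270

Mean x̄ = (14 + 14 + 3 + 9 + 25 + 14 + 14 + 0 + 15 + 10)/10 = 11.8000
Numerator Σ_{t=1}^{8}(x_t−x̄)(x_{t+2}−x̄) = -116.4800
Denominator Σ(x_t−x̄)² = 431.6000
r_2 = -116.4800 / 431.6000 = -0.270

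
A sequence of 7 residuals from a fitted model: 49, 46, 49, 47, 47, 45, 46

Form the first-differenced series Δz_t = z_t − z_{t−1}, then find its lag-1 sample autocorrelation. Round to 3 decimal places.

First differences Δz: -3, 3, -2, 0, -2, 1
Mean of differences = -0.5000
Numerator Σ(Δz_t−Δz̄)(Δz_{t+1}−Δz̄) = -17.7500
Denominator Σ(Δz_t−Δz̄)² = 25.5000
r_1(Δz) = -17.7500 / 25.5000 = -0.696

-0.696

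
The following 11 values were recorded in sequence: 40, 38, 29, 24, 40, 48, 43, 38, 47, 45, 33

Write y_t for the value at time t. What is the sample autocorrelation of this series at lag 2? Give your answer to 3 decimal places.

Mean ȳ = (40 + 38 + 29 + 24 + 40 + 48 + 43 + 38 + 47 + 45 + 33)/11 = 38.6364
Numerator Σ_{t=1}^{9}(y_t−ȳ)(y_{t+2}−ȳ) = -168.7190
Denominator Σ(y_t−ȳ)² = 560.5455
r_2 = -168.7190 / 560.5455 = -0.301

-0.301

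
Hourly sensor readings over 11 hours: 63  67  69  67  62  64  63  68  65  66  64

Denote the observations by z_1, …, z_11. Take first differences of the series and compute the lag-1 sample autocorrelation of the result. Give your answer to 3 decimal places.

First differences Δz: 4, 2, -2, -5, 2, -1, 5, -3, 1, -2
Mean of differences = 0.1000
Numerator Σ(Δz_t−Δz̄)(Δz_{t+1}−Δz̄) = -22.9100
Denominator Σ(Δz_t−Δz̄)² = 92.9000
r_1(Δz) = -22.9100 / 92.9000 = -0.247

-0.247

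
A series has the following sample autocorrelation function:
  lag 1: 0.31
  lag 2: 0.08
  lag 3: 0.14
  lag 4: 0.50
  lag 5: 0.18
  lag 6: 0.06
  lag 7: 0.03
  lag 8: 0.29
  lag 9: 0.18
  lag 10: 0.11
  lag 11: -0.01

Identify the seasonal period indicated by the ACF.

4

The largest autocorrelation is r_4 = 0.50; the remaining lags stay at or below 0.31. The elevated value at lag 1 (0.31), dropping to 0.08 at lag 2, reflects decaying short-term dependence rather than seasonality.
The dominant spike at lag 4 indicates a seasonal period of 4.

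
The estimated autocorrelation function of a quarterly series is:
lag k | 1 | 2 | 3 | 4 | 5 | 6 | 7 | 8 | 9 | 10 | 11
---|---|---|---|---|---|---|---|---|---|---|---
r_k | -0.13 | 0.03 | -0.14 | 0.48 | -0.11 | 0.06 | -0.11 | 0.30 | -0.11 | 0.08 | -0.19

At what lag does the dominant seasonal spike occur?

4

The largest autocorrelation is r_4 = 0.48, with a weaker echo at lag 8 (0.30); the remaining lags stay at or below 0.08.
The dominant spike at lag 4 indicates a seasonal period of 4.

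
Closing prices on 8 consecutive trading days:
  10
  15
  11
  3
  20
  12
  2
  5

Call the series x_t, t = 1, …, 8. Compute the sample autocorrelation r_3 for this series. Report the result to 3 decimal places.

Mean x̄ = (10 + 15 + 11 + 3 + 20 + 12 + 2 + 5)/8 = 9.7500
Deviations from mean: 0.2500, 5.2500, 1.2500, -6.7500, 10.2500, 2.2500, -7.7500, -4.7500
Numerator Σ_{t=1}^{5}(x_t−x̄)(x_{t+3}−x̄) = 58.5625
Denominator Σ(x_t−x̄)² = 267.5000
r_3 = 58.5625 / 267.5000 = 0.219

0.219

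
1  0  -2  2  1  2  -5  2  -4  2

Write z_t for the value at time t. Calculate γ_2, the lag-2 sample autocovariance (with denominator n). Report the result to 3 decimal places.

Mean z̄ = (1 + 0 − 2 + 2 + 1 + 2 − 5 + 2 − 4 + 2)/10 = -0.1000
Σ_{t=1}^{8}(z_t−z̄)(z_{t+2}−z̄) = 22.9800
γ_2 = 22.9800 / 10 = 2.298

2.298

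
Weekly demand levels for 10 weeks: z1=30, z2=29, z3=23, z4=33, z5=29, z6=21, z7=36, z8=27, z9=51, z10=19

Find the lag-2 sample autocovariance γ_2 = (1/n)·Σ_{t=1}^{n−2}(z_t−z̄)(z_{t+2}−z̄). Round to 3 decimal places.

Mean z̄ = (30 + 29 + 23 + 33 + 29 + 21 + 36 + 27 + 51 + 19)/10 = 29.8000
Σ_{t=1}^{8}(z_t−z̄)(z_{t+2}−z̄) = 154.7200
γ_2 = 154.7200 / 10 = 15.472

15.472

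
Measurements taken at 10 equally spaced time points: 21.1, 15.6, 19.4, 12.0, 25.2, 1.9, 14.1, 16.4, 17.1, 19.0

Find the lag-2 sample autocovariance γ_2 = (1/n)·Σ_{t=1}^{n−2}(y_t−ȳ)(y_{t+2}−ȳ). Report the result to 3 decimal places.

8.381

Mean ȳ = (21.1 + 15.6 + 19.4 + 12.0 + 25.2 + 1.9 + 14.1 + 16.4 + 17.1 + 19.0)/10 = 16.1800
Σ_{t=1}^{8}(y_t−ȳ)(y_{t+2}−ȳ) = 83.8052
γ_2 = 83.8052 / 10 = 8.381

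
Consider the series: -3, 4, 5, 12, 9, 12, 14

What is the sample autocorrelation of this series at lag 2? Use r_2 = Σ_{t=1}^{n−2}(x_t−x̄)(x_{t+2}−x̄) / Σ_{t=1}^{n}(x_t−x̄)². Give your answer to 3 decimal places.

0.171

Mean x̄ = (-3 + 4 + 5 + 12 + 9 + 12 + 14)/7 = 7.5714
Deviations from mean: -10.5714, -3.5714, -2.5714, 4.4286, 1.4286, 4.4286, 6.4286
Numerator Σ_{t=1}^{5}(x_t−x̄)(x_{t+2}−x̄) = 36.4898
Denominator Σ(x_t−x̄)² = 213.7143
r_2 = 36.4898 / 213.7143 = 0.171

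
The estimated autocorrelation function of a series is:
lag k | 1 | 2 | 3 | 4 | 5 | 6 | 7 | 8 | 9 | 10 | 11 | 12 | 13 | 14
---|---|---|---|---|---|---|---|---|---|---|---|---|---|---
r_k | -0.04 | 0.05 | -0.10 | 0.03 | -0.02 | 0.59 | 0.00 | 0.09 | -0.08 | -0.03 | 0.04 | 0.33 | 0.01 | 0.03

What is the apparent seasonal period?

The largest autocorrelation is r_6 = 0.59, with a weaker echo at lag 12 (0.33); the remaining lags stay at or below 0.09.
The dominant spike at lag 6 indicates a seasonal period of 6.

6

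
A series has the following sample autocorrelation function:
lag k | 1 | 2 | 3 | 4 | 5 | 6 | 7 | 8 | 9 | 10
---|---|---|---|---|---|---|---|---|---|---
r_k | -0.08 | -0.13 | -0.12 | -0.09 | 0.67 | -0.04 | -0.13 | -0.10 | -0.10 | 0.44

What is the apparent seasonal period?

5

The largest autocorrelation is r_5 = 0.67, with a weaker echo at lag 10 (0.44); the remaining lags stay at or below -0.04.
The dominant spike at lag 5 indicates a seasonal period of 5.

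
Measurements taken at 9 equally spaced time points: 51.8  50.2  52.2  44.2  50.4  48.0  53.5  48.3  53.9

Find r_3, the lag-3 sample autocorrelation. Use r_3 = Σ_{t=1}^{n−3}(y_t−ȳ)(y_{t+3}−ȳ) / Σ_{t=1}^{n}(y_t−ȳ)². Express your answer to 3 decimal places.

Mean ȳ = (51.8 + 50.2 + 52.2 + 44.2 + 50.4 + 48.0 + 53.5 + 48.3 + 53.9)/9 = 50.2778
Numerator Σ_{t=1}^{6}(y_t−ȳ)(y_{t+3}−ȳ) = -41.7159
Denominator Σ(y_t−ȳ)² = 75.5756
r_3 = -41.7159 / 75.5756 = -0.552

-0.552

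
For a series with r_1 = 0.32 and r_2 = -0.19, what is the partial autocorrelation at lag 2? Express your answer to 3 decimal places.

-0.326

φ_{22} = (r_2 − r_1²) / (1 − r_1²)
r_1² = (0.32)² = 0.1024
Numerator = -0.19 − 0.1024 = -0.2924; denominator = 1 − 0.1024 = 0.8976
φ_{22} = -0.2924 / 0.8976 = -0.326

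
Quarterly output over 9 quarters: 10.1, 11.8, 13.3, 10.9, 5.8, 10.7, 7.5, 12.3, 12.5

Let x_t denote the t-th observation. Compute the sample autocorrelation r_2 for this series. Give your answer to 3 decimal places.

Mean x̄ = (10.1 + 11.8 + 13.3 + 10.9 + 5.8 + 10.7 + 7.5 + 12.3 + 12.5)/9 = 10.5444
Σ(x_t−x̄)(x_{t+2}−x̄) = (-1.2247) + (0.4464) + (-13.0736) + (0.0553) + (14.4442) + (0.2731) + (-5.9536) = -5.0328
Denominator Σ(x_t−x̄)² = 48.2022
r_2 = -5.0328 / 48.2022 = -0.104

-0.104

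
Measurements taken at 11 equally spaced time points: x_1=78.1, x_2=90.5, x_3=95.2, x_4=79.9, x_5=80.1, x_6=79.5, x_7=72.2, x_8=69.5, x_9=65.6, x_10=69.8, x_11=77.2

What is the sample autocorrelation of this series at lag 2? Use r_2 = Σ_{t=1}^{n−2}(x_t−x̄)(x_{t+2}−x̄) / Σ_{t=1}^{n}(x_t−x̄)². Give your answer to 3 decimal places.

0.242

Mean x̄ = (78.1 + 90.5 + 95.2 + 79.9 + 80.1 + 79.5 + 72.2 + 69.5 + 65.6 + 69.8 + 77.2)/11 = 77.9636
Numerator Σ_{t=1}^{9}(x_t−x̄)(x_{t+2}−x̄) = 190.9019
Denominator Σ(x_t−x̄)² = 789.8855
r_2 = 190.9019 / 789.8855 = 0.242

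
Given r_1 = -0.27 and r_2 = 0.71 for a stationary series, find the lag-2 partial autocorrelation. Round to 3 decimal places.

φ_{22} = (r_2 − r_1²) / (1 − r_1²)
r_1² = (-0.27)² = 0.0729
Numerator = 0.71 − 0.0729 = 0.6371; denominator = 1 − 0.0729 = 0.9271
φ_{22} = 0.6371 / 0.9271 = 0.687

0.687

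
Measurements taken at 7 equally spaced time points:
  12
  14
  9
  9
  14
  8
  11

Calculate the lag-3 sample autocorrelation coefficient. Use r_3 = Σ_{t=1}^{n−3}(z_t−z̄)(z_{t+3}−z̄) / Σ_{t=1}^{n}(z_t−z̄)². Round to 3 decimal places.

Mean z̄ = (12 + 14 + 9 + 9 + 14 + 8 + 11)/7 = 11.0000
Deviations from mean: 1.0000, 3.0000, -2.0000, -2.0000, 3.0000, -3.0000, 0.0000
Σ(z_t−z̄)(z_{t+3}−z̄) = (-2.0000) + (9.0000) + (6.0000) + (0.0000) = 13.0000
Denominator Σ(z_t−z̄)² = 36.0000
r_3 = 13.0000 / 36.0000 = 0.361

0.361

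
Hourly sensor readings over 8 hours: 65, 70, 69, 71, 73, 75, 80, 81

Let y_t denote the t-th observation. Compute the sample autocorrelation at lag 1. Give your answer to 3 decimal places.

0.543

Mean ȳ = (65 + 70 + 69 + 71 + 73 + 75 + 80 + 81)/8 = 73.0000
Σ(y_t−ȳ)(y_{t+1}−ȳ) = (24.0000) + (12.0000) + (8.0000) + (0.0000) + (0.0000) + (14.0000) + (56.0000) = 114.0000
Denominator Σ(y_t−ȳ)² = 210.0000
r_1 = 114.0000 / 210.0000 = 0.543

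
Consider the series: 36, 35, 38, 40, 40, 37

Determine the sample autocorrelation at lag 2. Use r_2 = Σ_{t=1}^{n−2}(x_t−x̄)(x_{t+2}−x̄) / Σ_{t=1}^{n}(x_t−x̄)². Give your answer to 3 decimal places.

-0.354

Mean x̄ = (36 + 35 + 38 + 40 + 40 + 37)/6 = 37.6667
Σ(x_t−x̄)(x_{t+2}−x̄) = (-0.5556) + (-6.2222) + (0.7778) + (-1.5556) = -7.5556
Denominator Σ(x_t−x̄)² = 21.3333
r_2 = -7.5556 / 21.3333 = -0.354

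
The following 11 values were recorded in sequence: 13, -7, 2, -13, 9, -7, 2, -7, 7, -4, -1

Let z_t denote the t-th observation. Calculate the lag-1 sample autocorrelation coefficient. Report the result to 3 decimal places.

Mean z̄ = (13 − 7 + 2 − 13 + 9 − 7 + 2 − 7 + 7 − 4 − 1)/11 = -0.5455
Numerator Σ_{t=1}^{10}(z_t−z̄)(z_{t+1}−z̄) = -422.1157
Denominator Σ(z_t−z̄)² = 636.7273
r_1 = -422.1157 / 636.7273 = -0.663

-0.663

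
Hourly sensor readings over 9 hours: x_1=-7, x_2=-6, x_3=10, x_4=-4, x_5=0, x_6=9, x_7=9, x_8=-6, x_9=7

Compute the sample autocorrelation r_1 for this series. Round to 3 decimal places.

-0.210

Mean x̄ = (-7 − 6 + 10 − 4 + 0 + 9 + 9 − 6 + 7)/9 = 1.3333
Numerator Σ_{t=1}^{8}(x_t−x̄)(x_{t+1}−x̄) = -90.7778
Denominator Σ(x_t−x̄)² = 432.0000
r_1 = -90.7778 / 432.0000 = -0.210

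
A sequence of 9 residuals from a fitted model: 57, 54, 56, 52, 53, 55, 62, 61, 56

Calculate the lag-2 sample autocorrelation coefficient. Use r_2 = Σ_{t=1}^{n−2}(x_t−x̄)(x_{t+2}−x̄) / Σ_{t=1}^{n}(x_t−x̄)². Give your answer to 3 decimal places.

Mean x̄ = (57 + 54 + 56 + 52 + 53 + 55 + 62 + 61 + 56)/9 = 56.2222
Numerator Σ_{t=1}^{7}(x_t−x̄)(x_{t+2}−x̄) = -10.6543
Denominator Σ(x_t−x̄)² = 91.5556
r_2 = -10.6543 / 91.5556 = -0.116

-0.116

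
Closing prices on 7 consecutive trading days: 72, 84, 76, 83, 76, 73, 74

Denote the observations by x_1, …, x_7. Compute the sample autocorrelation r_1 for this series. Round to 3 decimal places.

Mean x̄ = (72 + 84 + 76 + 83 + 76 + 73 + 74)/7 = 76.8571
Deviations from mean: -4.8571, 7.1429, -0.8571, 6.1429, -0.8571, -3.8571, -2.8571
Numerator Σ_{t=1}^{6}(x_t−x̄)(x_{t+1}−x̄) = -37.0204
Denominator Σ(x_t−x̄)² = 136.8571
r_1 = -37.0204 / 136.8571 = -0.271

-0.271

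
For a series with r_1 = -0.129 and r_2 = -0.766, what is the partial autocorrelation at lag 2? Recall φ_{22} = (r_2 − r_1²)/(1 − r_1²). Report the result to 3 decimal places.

-0.796

φ_{22} = (r_2 − r_1²) / (1 − r_1²)
r_1² = (-0.129)² = 0.016641
Numerator = -0.766 − 0.0166 = -0.7826; denominator = 1 − 0.0166 = 0.9834
φ_{22} = -0.7826 / 0.9834 = -0.796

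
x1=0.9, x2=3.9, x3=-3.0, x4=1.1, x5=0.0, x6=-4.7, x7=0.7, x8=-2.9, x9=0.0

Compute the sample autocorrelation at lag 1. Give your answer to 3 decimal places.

Mean x̄ = (0.9 + 3.9 − 3.0 + 1.1 + 0.0 − 4.7 + 0.7 − 2.9 + 0.0)/9 = -0.4444
Numerator Σ_{t=1}^{8}(x_t−x̄)(x_{t+1}−x̄) = -19.1853
Denominator Σ(x_t−x̄)² = 55.4422
r_1 = -19.1853 / 55.4422 = -0.346

-0.346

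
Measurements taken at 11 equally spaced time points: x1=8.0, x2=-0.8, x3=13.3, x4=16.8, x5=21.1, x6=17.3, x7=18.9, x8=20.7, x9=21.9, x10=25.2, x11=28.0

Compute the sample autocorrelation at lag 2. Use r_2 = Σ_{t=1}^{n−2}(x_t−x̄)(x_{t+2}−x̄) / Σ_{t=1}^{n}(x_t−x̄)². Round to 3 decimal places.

Mean x̄ = (8.0 − 0.8 + 13.3 + 16.8 + 21.1 + 17.3 + 18.9 + 20.7 + 21.9 + 25.2 + 28.0)/11 = 17.3091
Numerator Σ_{t=1}^{9}(x_t−x̄)(x_{t+2}−x̄) = 120.4889
Denominator Σ(x_t−x̄)² = 656.9691
r_2 = 120.4889 / 656.9691 = 0.183

0.183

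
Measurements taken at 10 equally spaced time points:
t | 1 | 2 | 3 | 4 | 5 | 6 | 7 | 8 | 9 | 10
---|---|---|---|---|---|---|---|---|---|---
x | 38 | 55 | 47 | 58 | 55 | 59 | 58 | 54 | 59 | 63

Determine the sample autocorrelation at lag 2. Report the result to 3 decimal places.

0.317

Mean x̄ = (38 + 55 + 47 + 58 + 55 + 59 + 58 + 54 + 59 + 63)/10 = 54.6000
Numerator Σ_{t=1}^{8}(x_t−x̄)(x_{t+2}−x̄) = 148.0800
Denominator Σ(x_t−x̄)² = 466.4000
r_2 = 148.0800 / 466.4000 = 0.317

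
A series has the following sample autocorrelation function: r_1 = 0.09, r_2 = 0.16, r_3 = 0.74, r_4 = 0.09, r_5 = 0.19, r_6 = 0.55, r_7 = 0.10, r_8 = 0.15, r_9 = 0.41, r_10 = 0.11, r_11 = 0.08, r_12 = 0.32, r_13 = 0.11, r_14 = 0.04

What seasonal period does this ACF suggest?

3

The largest autocorrelation is r_3 = 0.74, with weaker echoes at lags 6 (0.55), 9 (0.41) and 12 (0.32); the remaining lags stay at or below 0.19.
The dominant spike at lag 3 indicates a seasonal period of 3.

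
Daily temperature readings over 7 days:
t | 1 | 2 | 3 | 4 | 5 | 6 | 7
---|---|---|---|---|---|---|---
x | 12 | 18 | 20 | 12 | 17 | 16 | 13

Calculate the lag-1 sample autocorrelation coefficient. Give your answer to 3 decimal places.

-0.312

Mean x̄ = (12 + 18 + 20 + 12 + 17 + 16 + 13)/7 = 15.4286
Σ(x_t−x̄)(x_{t+1}−x̄) = (-8.8163) + (11.7551) + (-15.6735) + (-5.3878) + (0.8980) + (-1.3878) = -18.6122
Denominator Σ(x_t−x̄)² = 59.7143
r_1 = -18.6122 / 59.7143 = -0.312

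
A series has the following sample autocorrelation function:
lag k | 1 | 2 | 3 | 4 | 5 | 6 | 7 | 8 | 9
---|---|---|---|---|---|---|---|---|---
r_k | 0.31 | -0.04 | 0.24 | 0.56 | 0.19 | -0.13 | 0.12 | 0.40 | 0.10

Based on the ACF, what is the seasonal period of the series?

The largest autocorrelation is r_4 = 0.56, with a weaker echo at lag 8 (0.40); the remaining lags stay at or below 0.31.
The dominant spike at lag 4 indicates a seasonal period of 4.

4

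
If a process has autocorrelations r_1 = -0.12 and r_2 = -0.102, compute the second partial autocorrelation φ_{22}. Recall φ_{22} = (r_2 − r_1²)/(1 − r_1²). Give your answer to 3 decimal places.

φ_{22} = (r_2 − r_1²) / (1 − r_1²)
r_1² = (-0.12)² = 0.0144
Numerator = -0.102 − 0.0144 = -0.1164; denominator = 1 − 0.0144 = 0.9856
φ_{22} = -0.1164 / 0.9856 = -0.118

-0.118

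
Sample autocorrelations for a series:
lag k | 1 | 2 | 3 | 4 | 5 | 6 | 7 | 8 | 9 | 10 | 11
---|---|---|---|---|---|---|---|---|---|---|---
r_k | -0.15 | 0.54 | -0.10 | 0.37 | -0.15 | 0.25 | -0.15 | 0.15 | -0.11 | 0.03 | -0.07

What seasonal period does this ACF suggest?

2

The largest autocorrelation is r_2 = 0.54, with weaker echoes at lags 4 (0.37), 6 (0.25) and 8 (0.15); the remaining lags stay at or below 0.03.
The dominant spike at lag 2 indicates a seasonal period of 2.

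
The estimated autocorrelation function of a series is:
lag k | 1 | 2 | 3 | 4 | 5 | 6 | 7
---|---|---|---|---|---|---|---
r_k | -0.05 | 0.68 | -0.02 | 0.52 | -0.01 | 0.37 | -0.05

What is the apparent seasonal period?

The largest autocorrelation is r_2 = 0.68, with weaker echoes at lags 4 (0.52) and 6 (0.37); the remaining lags stay at or below -0.01.
The dominant spike at lag 2 indicates a seasonal period of 2.

2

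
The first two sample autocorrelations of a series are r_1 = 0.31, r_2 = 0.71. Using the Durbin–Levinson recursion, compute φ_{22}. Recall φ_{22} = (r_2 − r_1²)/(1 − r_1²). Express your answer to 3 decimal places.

φ_{22} = (r_2 − r_1²) / (1 − r_1²)
r_1² = (0.31)² = 0.0961
Numerator = 0.71 − 0.0961 = 0.6139; denominator = 1 − 0.0961 = 0.9039
φ_{22} = 0.6139 / 0.9039 = 0.679

0.679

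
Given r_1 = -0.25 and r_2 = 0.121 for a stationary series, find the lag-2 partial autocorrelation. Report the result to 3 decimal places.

φ_{22} = (r_2 − r_1²) / (1 − r_1²)
r_1² = (-0.25)² = 0.0625
Numerator = 0.121 − 0.0625 = 0.0585; denominator = 1 − 0.0625 = 0.9375
φ_{22} = 0.0585 / 0.9375 = 0.062

0.062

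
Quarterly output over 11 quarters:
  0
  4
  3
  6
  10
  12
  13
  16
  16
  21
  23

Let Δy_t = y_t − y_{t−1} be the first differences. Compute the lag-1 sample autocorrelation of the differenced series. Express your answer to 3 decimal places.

First differences Δy: 4, -1, 3, 4, 2, 1, 3, 0, 5, 2
Mean of differences = 2.3000
Numerator Σ(Δy_t−Δȳ)(Δy_{t+1}−Δȳ) = -16.3900
Denominator Σ(Δy_t−Δȳ)² = 32.1000
r_1(Δy) = -16.3900 / 32.1000 = -0.511

-0.511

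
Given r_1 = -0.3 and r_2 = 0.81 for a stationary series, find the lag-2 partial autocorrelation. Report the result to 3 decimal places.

0.791

φ_{22} = (r_2 − r_1²) / (1 − r_1²)
r_1² = (-0.3)² = 0.09
Numerator = 0.81 − 0.0900 = 0.7200; denominator = 1 − 0.0900 = 0.9100
φ_{22} = 0.7200 / 0.9100 = 0.791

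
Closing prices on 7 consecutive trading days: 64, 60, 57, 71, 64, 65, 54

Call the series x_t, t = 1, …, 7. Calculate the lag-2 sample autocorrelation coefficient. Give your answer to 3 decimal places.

-0.146

Mean x̄ = (64 + 60 + 57 + 71 + 64 + 65 + 54)/7 = 62.1429
Deviations from mean: 1.8571, -2.1429, -5.1429, 8.8571, 1.8571, 2.8571, -8.1429
Numerator Σ_{t=1}^{5}(x_t−x̄)(x_{t+2}−x̄) = -27.8980
Denominator Σ(x_t−x̄)² = 190.8571
r_2 = -27.8980 / 190.8571 = -0.146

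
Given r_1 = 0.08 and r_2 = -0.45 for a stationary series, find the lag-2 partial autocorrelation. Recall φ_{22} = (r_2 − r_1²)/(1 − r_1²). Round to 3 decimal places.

φ_{22} = (r_2 − r_1²) / (1 − r_1²)
r_1² = (0.08)² = 0.0064
Numerator = -0.45 − 0.0064 = -0.4564; denominator = 1 − 0.0064 = 0.9936
φ_{22} = -0.4564 / 0.9936 = -0.459

-0.459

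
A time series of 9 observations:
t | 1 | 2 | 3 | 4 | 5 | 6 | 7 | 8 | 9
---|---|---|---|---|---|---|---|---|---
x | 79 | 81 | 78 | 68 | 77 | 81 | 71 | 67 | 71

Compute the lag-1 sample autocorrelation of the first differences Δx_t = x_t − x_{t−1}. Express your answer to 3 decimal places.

-0.183

First differences Δx: 2, -3, -10, 9, 4, -10, -4, 4
Mean of differences = -1.0000
Numerator Σ(Δx_t−Δx̄)(Δx_{t+1}−Δx̄) = -61.0000
Denominator Σ(Δx_t−Δx̄)² = 334.0000
r_1(Δx) = -61.0000 / 334.0000 = -0.183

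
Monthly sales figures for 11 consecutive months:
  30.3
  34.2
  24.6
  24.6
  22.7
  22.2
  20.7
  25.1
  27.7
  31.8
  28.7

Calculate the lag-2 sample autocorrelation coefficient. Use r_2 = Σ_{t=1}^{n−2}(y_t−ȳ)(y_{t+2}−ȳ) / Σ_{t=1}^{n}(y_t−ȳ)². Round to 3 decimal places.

Mean ȳ = (30.3 + 34.2 + 24.6 + 24.6 + 22.7 + 22.2 + 20.7 + 25.1 + 27.7 + 31.8 + 28.7)/11 = 26.6000
Numerator Σ_{t=1}^{9}(y_t−ȳ)(y_{t+2}−ȳ) = 11.6300
Denominator Σ(y_t−ȳ)² = 183.7400
r_2 = 11.6300 / 183.7400 = 0.063

0.063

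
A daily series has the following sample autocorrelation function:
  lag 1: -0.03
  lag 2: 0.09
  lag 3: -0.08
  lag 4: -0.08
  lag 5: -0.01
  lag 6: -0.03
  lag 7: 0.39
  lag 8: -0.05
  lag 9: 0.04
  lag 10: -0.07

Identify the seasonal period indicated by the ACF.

7

The largest autocorrelation is r_7 = 0.39; the remaining lags stay at or below 0.09.
The dominant spike at lag 7 indicates a seasonal period of 7.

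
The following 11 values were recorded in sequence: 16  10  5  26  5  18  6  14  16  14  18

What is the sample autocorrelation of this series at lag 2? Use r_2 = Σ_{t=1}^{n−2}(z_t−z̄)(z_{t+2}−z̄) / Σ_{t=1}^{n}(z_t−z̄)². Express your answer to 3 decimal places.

Mean z̄ = (16 + 10 + 5 + 26 + 5 + 18 + 6 + 14 + 16 + 14 + 18)/11 = 13.4545
Numerator Σ_{t=1}^{9}(z_t−z̄)(z_{t+2}−z̄) = 122.0413
Denominator Σ(z_t−z̄)² = 422.7273
r_2 = 122.0413 / 422.7273 = 0.289

0.289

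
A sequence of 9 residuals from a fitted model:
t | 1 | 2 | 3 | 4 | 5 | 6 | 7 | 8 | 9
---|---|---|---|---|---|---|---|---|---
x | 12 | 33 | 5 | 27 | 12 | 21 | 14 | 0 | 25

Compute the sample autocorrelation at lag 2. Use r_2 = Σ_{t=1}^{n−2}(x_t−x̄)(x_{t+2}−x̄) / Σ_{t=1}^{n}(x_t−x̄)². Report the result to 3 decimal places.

Mean x̄ = (12 + 33 + 5 + 27 + 12 + 21 + 14 + 0 + 25)/9 = 16.5556
Σ(x_t−x̄)(x_{t+2}−x̄) = (52.6420) + (171.7531) + (52.6420) + (46.4198) + (11.6420) + (-73.5802) + (-21.5802) = 239.9383
Denominator Σ(x_t−x̄)² = 926.2222
r_2 = 239.9383 / 926.2222 = 0.259

0.259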